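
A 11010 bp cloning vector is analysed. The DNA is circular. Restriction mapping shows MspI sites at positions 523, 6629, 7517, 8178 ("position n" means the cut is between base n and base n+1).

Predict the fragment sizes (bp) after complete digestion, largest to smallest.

6106, 3355, 888, 661 bp

Circular molecule, 4 cuts → 4 fragments:
  6629 − 523 = 6106 bp
  7517 − 6629 = 888 bp
  8178 − 7517 = 661 bp
  wrap: 11010 − 8178 + 523 = 3355 bp
Sorted largest to smallest: 6106, 3355, 888, 661 bp.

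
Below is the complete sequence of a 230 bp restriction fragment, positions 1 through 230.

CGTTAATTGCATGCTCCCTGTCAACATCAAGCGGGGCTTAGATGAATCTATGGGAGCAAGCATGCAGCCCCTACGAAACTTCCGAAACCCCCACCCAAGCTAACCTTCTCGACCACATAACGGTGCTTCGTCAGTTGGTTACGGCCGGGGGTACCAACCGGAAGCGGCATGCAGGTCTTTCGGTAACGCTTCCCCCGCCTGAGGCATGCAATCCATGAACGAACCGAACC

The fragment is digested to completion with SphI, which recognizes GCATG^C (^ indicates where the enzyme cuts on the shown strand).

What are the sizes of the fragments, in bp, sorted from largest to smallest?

107, 51, 37, 22, 13 bp

SphI sites (GCATGC) start at positions 9, 60, 167, 204.
SphI cuts after base 5 of each site (before the last base), so after positions 13, 64, 171, 208.
Linear molecule, 4 cuts → 5 fragments:
  1–13 → 13 bp
  14–64 → 51 bp
  65–171 → 107 bp
  172–208 → 37 bp
  209–230 → 22 bp
Sorted largest to smallest: 107, 51, 37, 22, 13 bp.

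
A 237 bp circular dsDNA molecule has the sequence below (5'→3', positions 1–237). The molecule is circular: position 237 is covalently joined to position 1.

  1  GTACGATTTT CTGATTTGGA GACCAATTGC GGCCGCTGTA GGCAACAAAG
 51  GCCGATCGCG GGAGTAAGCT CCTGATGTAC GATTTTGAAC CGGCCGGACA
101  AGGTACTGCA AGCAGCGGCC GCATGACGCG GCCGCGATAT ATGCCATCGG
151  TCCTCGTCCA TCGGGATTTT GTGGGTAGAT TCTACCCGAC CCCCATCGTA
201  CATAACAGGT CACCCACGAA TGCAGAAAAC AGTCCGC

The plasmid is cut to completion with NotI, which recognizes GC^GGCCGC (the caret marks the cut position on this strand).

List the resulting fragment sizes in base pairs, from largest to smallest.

NotI sites (GCGGCCGC) start at positions 29, 115, 128.
NotI cuts after base 2 of each site, so after positions 30, 116, 129.
Circular molecule, 3 cuts → 3 fragments:
  31–116 → 86 bp
  117–129 → 13 bp
  130–237 then 1–30 → 108 + 30 = 138 bp
Sorted largest to smallest: 138, 86, 13 bp.

138, 86, 13 bp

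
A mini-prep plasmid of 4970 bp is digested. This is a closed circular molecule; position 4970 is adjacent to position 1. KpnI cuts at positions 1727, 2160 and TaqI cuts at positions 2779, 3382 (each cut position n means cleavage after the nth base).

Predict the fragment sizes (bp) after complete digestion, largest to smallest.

3315, 619, 603, 433 bp

Combined cut positions (sorted): 1727, 2160, 2779, 3382.
Circular molecule, 4 cuts → 4 fragments:
  2160 − 1727 = 433 bp
  2779 − 2160 = 619 bp
  3382 − 2779 = 603 bp
  wrap: 4970 − 3382 + 1727 = 3315 bp
Sorted largest to smallest: 3315, 619, 603, 433 bp.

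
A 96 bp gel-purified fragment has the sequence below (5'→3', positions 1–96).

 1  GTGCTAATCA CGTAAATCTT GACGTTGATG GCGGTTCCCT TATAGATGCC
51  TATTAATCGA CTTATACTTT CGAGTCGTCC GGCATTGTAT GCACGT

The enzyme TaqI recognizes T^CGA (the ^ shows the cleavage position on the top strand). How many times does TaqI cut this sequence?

2

TCGA occurs starting at positions 57, 70.
TaqI cuts at 2 sites.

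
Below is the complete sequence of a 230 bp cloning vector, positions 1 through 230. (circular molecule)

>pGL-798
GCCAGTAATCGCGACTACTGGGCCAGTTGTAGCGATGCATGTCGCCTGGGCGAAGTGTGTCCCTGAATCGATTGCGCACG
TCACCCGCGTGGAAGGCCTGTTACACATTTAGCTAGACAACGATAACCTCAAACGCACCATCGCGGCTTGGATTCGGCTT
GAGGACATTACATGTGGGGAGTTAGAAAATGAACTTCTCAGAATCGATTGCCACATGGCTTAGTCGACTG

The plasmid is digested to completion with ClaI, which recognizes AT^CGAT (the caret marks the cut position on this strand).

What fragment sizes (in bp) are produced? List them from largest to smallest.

ClaI sites (ATCGAT) start at positions 67, 203.
ClaI cuts after base 2 of each site, so after positions 68, 204.
Circular molecule, 2 cuts → 2 fragments:
  69–204 → 136 bp
  205–230 then 1–68 → 26 + 68 = 94 bp
Sorted largest to smallest: 136, 94 bp.

136, 94 bp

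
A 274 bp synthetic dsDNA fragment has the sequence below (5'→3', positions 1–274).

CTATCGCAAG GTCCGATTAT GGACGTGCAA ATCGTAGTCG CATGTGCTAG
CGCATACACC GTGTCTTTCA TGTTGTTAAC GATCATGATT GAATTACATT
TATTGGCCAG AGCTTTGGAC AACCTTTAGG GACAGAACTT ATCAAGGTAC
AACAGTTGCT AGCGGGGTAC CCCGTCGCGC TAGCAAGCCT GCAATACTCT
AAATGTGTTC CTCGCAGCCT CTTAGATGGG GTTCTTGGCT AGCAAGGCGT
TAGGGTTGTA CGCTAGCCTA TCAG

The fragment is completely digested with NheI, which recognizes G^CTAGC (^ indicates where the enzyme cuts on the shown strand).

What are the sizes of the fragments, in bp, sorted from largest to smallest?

112, 59, 46, 24, 21, 12 bp

NheI sites (GCTAGC) start at positions 46, 158, 179, 238, 262.
NheI cuts after the first base of each site, so after positions 46, 158, 179, 238, 262.
Linear molecule, 5 cuts → 6 fragments:
  1–46 → 46 bp
  47–158 → 112 bp
  159–179 → 21 bp
  180–238 → 59 bp
  239–262 → 24 bp
  263–274 → 12 bp
Sorted largest to smallest: 112, 59, 46, 24, 21, 12 bp.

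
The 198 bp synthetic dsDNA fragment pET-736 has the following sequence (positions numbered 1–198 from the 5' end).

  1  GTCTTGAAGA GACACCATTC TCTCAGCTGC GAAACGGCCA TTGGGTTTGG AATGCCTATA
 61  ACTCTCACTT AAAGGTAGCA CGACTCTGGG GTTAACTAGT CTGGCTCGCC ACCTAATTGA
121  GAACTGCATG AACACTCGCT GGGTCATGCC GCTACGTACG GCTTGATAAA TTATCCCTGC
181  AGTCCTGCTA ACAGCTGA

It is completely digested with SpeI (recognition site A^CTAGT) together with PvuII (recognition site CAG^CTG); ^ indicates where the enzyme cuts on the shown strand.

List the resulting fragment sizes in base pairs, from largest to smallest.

The SpeI site (ACTAGT) starts at position 95.
SpeI cuts after the first base of each site, so after position 95.
PvuII sites (CAGCTG) start at positions 24, 192.
PvuII cuts after base 3 of each site, so after positions 26, 194.
Combined cut positions: 26, 95, 194.
Linear molecule, 3 cuts → 4 fragments:
  1–26 → 26 bp
  27–95 → 69 bp
  96–194 → 99 bp
  195–198 → 4 bp
Sorted largest to smallest: 99, 69, 26, 4 bp.

99, 69, 26, 4 bp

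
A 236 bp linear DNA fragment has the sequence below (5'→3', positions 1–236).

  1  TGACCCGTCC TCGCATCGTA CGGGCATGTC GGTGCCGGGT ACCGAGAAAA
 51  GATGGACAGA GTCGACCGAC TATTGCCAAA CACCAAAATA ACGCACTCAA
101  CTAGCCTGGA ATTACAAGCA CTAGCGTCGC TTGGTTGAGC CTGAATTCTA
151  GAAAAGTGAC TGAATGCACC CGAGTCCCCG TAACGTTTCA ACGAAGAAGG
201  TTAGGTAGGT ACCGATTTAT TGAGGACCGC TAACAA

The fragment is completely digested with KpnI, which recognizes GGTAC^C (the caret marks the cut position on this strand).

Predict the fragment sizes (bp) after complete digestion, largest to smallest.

170, 42, 24 bp

KpnI sites (GGTACC) start at positions 38, 208.
KpnI cuts after base 5 of each site (before the last base), so after positions 42, 212.
Linear molecule, 2 cuts → 3 fragments:
  1–42 → 42 bp
  43–212 → 170 bp
  213–236 → 24 bp
Sorted largest to smallest: 170, 42, 24 bp.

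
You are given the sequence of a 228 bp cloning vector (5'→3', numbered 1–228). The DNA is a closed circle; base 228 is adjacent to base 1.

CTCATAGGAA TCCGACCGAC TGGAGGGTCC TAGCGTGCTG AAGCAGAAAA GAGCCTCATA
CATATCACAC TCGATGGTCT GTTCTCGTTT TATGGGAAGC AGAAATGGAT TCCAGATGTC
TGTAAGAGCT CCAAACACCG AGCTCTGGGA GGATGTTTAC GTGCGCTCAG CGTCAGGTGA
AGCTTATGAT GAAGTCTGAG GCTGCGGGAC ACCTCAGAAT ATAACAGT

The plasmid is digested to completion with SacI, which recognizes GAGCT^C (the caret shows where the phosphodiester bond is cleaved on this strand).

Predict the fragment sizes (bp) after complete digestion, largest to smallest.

214, 14 bp

SacI sites (GAGCTC) start at positions 126, 140.
SacI cuts after base 5 of each site (before the last base), so after positions 130, 144.
Circular molecule, 2 cuts → 2 fragments:
  131–144 → 14 bp
  145–228 then 1–130 → 84 + 130 = 214 bp
Sorted largest to smallest: 214, 14 bp.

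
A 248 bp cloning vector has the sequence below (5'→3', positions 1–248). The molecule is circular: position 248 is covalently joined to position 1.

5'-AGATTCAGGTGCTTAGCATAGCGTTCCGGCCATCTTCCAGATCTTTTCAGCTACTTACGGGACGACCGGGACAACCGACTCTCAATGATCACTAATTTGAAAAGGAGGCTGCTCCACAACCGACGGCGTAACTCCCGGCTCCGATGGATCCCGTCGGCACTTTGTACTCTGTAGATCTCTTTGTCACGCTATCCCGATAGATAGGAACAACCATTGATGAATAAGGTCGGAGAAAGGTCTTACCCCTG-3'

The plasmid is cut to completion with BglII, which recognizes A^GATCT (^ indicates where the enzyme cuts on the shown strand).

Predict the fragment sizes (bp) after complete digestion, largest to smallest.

BglII sites (AGATCT) start at positions 39, 173.
BglII cuts after the first base of each site, so after positions 39, 173.
Circular molecule, 2 cuts → 2 fragments:
  40–173 → 134 bp
  174–248 then 1–39 → 75 + 39 = 114 bp
Sorted largest to smallest: 134, 114 bp.

134, 114 bp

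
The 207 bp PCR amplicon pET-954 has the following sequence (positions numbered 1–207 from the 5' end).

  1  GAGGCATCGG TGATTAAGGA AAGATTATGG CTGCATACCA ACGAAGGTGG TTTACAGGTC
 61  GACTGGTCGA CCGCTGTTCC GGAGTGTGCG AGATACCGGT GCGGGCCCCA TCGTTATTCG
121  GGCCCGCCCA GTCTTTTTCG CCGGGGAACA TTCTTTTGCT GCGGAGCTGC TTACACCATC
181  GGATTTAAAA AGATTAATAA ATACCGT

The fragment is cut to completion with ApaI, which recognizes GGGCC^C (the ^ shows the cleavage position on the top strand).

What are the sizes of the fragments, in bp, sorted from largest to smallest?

ApaI sites (GGGCCC) start at positions 103, 120.
ApaI cuts after base 5 of each site (before the last base), so after positions 107, 124.
Linear molecule, 2 cuts → 3 fragments:
  1–107 → 107 bp
  108–124 → 17 bp
  125–207 → 83 bp
Sorted largest to smallest: 107, 83, 17 bp.

107, 83, 17 bp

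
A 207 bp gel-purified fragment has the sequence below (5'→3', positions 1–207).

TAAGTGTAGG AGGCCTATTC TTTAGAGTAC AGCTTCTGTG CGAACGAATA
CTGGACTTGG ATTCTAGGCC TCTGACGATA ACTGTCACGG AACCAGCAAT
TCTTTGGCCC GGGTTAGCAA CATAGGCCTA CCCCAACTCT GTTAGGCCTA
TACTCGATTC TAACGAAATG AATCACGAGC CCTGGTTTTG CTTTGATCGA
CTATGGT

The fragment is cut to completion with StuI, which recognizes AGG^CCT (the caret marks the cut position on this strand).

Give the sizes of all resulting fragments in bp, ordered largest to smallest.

StuI sites (AGGCCT) start at positions 11, 66, 124, 144.
StuI cuts after base 3 of each site, so after positions 13, 68, 126, 146.
Linear molecule, 4 cuts → 5 fragments:
  1–13 → 13 bp
  14–68 → 55 bp
  69–126 → 58 bp
  127–146 → 20 bp
  147–207 → 61 bp
Sorted largest to smallest: 61, 58, 55, 20, 13 bp.

61, 58, 55, 20, 13 bp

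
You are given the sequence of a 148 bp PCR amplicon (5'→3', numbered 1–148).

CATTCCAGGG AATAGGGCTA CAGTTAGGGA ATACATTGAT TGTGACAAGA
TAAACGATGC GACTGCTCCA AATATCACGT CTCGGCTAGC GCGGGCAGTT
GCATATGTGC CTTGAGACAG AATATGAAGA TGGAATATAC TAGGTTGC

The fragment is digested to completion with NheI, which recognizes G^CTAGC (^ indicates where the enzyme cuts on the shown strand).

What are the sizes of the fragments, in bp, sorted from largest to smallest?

The NheI site (GCTAGC) starts at position 85.
NheI cuts after the first base of each site, so after position 85.
Linear molecule, 1 cut → 2 fragments:
  1–85 → 85 bp
  86–148 → 63 bp
Sorted largest to smallest: 85, 63 bp.

85, 63 bp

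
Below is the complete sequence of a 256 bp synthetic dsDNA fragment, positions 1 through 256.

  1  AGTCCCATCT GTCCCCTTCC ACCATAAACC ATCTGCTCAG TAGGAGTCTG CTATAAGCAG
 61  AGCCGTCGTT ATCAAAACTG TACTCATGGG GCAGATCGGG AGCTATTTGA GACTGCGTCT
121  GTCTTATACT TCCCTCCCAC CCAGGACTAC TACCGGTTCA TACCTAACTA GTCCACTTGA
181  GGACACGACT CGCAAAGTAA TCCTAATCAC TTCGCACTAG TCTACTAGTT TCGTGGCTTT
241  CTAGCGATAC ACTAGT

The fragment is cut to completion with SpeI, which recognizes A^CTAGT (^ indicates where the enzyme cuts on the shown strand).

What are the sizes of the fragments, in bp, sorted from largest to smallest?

SpeI sites (ACTAGT) start at positions 167, 216, 224, 251.
SpeI cuts after the first base of each site, so after positions 167, 216, 224, 251.
Linear molecule, 4 cuts → 5 fragments:
  1–167 → 167 bp
  168–216 → 49 bp
  217–224 → 8 bp
  225–251 → 27 bp
  252–256 → 5 bp
Sorted largest to smallest: 167, 49, 27, 8, 5 bp.

167, 49, 27, 8, 5 bp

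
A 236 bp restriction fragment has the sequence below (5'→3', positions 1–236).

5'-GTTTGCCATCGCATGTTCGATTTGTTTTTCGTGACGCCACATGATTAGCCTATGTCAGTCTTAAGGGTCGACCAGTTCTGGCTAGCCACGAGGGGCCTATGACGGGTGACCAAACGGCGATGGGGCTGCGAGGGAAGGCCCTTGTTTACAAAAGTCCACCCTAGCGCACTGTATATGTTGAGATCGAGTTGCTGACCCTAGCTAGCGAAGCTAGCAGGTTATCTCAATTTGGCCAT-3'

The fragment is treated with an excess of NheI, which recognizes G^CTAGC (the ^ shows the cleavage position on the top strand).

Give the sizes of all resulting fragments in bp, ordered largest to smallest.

120, 81, 26, 9 bp

NheI sites (GCTAGC) start at positions 81, 201, 210.
NheI cuts after the first base of each site, so after positions 81, 201, 210.
Linear molecule, 3 cuts → 4 fragments:
  1–81 → 81 bp
  82–201 → 120 bp
  202–210 → 9 bp
  211–236 → 26 bp
Sorted largest to smallest: 120, 81, 26, 9 bp.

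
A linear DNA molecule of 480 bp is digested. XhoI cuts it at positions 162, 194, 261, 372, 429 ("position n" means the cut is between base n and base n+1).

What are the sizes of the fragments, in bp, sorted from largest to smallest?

162, 111, 67, 57, 51, 32 bp

Linear molecule, 5 cuts → 6 fragments:
  162 − 0 = 162 bp
  194 − 162 = 32 bp
  261 − 194 = 67 bp
  372 − 261 = 111 bp
  429 − 372 = 57 bp
  480 − 429 = 51 bp
Sorted largest to smallest: 162, 111, 67, 57, 51, 32 bp.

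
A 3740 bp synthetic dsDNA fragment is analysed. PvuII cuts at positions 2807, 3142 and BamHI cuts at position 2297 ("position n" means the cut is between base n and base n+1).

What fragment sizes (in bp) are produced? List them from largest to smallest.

2297, 598, 510, 335 bp

Combined cut positions (sorted): 2297, 2807, 3142.
Linear molecule, 3 cuts → 4 fragments:
  2297 − 0 = 2297 bp
  2807 − 2297 = 510 bp
  3142 − 2807 = 335 bp
  3740 − 3142 = 598 bp
Sorted largest to smallest: 2297, 598, 510, 335 bp.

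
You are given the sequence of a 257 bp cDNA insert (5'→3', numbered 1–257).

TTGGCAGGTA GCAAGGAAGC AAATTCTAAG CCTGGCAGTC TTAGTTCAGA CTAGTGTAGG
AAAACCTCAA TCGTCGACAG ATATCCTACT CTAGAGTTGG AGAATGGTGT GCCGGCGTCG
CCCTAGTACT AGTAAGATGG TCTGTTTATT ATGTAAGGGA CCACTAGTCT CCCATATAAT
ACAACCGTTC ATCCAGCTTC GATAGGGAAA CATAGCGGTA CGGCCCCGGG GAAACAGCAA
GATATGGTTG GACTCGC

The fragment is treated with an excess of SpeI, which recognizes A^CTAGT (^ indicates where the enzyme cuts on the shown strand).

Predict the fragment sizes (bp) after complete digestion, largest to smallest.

94, 78, 50, 35 bp

SpeI sites (ACTAGT) start at positions 50, 128, 163.
SpeI cuts after the first base of each site, so after positions 50, 128, 163.
Linear molecule, 3 cuts → 4 fragments:
  1–50 → 50 bp
  51–128 → 78 bp
  129–163 → 35 bp
  164–257 → 94 bp
Sorted largest to smallest: 94, 78, 50, 35 bp.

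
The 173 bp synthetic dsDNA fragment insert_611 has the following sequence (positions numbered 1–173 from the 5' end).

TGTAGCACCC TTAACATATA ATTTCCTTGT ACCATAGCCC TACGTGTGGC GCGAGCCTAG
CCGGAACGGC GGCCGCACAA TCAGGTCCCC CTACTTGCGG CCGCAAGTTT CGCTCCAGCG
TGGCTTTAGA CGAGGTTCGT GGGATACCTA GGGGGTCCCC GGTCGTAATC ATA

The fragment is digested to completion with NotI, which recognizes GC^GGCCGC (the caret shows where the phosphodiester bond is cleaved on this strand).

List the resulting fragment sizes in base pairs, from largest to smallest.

75, 70, 28 bp

NotI sites (GCGGCCGC) start at positions 69, 97.
NotI cuts after base 2 of each site, so after positions 70, 98.
Linear molecule, 2 cuts → 3 fragments:
  1–70 → 70 bp
  71–98 → 28 bp
  99–173 → 75 bp
Sorted largest to smallest: 75, 70, 28 bp.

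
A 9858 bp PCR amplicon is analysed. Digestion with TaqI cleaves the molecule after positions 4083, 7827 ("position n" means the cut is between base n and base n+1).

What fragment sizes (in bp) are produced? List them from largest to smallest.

Linear molecule, 2 cuts → 3 fragments:
  4083 − 0 = 4083 bp
  7827 − 4083 = 3744 bp
  9858 − 7827 = 2031 bp
Sorted largest to smallest: 4083, 3744, 2031 bp.

4083, 3744, 2031 bp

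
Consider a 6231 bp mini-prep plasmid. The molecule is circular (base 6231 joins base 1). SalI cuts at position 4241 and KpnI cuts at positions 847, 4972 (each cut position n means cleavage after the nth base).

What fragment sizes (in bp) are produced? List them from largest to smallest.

3394, 2106, 731 bp

Combined cut positions (sorted): 847, 4241, 4972.
Circular molecule, 3 cuts → 3 fragments:
  4241 − 847 = 3394 bp
  4972 − 4241 = 731 bp
  wrap: 6231 − 4972 + 847 = 2106 bp
Sorted largest to smallest: 3394, 2106, 731 bp.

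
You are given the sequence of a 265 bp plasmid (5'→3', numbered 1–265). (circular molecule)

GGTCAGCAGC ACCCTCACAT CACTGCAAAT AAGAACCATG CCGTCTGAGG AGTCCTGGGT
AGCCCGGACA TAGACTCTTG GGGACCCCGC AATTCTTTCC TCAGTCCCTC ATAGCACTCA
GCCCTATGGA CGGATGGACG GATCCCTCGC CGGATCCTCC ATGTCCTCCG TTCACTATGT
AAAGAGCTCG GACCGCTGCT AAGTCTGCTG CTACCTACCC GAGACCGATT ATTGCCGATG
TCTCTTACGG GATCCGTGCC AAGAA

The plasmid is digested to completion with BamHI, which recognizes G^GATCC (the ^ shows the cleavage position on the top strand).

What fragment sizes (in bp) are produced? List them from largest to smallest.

BamHI sites (GGATCC) start at positions 140, 152, 250.
BamHI cuts after the first base of each site, so after positions 140, 152, 250.
Circular molecule, 3 cuts → 3 fragments:
  141–152 → 12 bp
  153–250 → 98 bp
  251–265 then 1–140 → 15 + 140 = 155 bp
Sorted largest to smallest: 155, 98, 12 bp.

155, 98, 12 bp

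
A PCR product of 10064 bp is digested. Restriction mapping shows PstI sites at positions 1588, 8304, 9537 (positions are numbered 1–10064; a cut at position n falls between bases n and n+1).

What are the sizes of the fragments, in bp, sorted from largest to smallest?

6716, 1588, 1233, 527 bp

Linear molecule, 3 cuts → 4 fragments:
  1588 − 0 = 1588 bp
  8304 − 1588 = 6716 bp
  9537 − 8304 = 1233 bp
  10064 − 9537 = 527 bp
Sorted largest to smallest: 6716, 1588, 1233, 527 bp.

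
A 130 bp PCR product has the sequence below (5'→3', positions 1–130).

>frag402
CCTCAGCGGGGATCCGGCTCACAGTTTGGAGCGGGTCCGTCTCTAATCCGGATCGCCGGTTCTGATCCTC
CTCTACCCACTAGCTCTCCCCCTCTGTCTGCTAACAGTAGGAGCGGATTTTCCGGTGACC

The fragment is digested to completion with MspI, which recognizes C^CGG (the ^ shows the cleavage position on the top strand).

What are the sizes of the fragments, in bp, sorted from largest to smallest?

66, 34, 14, 8, 8 bp

MspI sites (CCGG) start at positions 14, 48, 56, 122.
MspI cuts after the first base of each site, so after positions 14, 48, 56, 122.
Linear molecule, 4 cuts → 5 fragments:
  1–14 → 14 bp
  15–48 → 34 bp
  49–56 → 8 bp
  57–122 → 66 bp
  123–130 → 8 bp
Sorted largest to smallest: 66, 34, 14, 8, 8 bp.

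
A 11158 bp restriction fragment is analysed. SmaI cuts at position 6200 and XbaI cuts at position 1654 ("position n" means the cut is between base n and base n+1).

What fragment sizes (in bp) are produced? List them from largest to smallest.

Combined cut positions (sorted): 1654, 6200.
Linear molecule, 2 cuts → 3 fragments:
  1654 − 0 = 1654 bp
  6200 − 1654 = 4546 bp
  11158 − 6200 = 4958 bp
Sorted largest to smallest: 4958, 4546, 1654 bp.

4958, 4546, 1654 bp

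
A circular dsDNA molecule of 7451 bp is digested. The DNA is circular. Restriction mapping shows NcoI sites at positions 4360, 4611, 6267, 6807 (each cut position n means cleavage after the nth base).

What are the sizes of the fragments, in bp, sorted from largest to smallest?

Circular molecule, 4 cuts → 4 fragments:
  4611 − 4360 = 251 bp
  6267 − 4611 = 1656 bp
  6807 − 6267 = 540 bp
  wrap: 7451 − 6807 + 4360 = 5004 bp
Sorted largest to smallest: 5004, 1656, 540, 251 bp.

5004, 1656, 540, 251 bp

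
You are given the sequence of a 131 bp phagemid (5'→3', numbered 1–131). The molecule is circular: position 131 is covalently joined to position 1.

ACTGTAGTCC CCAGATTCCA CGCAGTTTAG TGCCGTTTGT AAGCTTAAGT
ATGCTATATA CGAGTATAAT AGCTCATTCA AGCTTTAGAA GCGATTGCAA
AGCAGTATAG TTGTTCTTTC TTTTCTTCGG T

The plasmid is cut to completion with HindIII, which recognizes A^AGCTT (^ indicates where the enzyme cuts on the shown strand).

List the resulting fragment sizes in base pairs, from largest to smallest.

HindIII sites (AAGCTT) start at positions 41, 80.
HindIII cuts after the first base of each site, so after positions 41, 80.
Circular molecule, 2 cuts → 2 fragments:
  42–80 → 39 bp
  81–131 then 1–41 → 51 + 41 = 92 bp
Sorted largest to smallest: 92, 39 bp.

92, 39 bp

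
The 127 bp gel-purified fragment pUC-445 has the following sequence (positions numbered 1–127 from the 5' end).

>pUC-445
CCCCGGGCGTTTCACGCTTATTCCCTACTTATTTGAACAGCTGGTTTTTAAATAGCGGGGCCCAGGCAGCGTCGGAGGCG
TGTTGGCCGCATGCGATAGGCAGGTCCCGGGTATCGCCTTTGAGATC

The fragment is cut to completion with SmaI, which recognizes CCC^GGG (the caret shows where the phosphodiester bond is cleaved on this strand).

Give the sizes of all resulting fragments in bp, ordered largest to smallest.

104, 19, 4 bp

SmaI sites (CCCGGG) start at positions 2, 106.
SmaI cuts after base 3 of each site, so after positions 4, 108.
Linear molecule, 2 cuts → 3 fragments:
  1–4 → 4 bp
  5–108 → 104 bp
  109–127 → 19 bp
Sorted largest to smallest: 104, 19, 4 bp.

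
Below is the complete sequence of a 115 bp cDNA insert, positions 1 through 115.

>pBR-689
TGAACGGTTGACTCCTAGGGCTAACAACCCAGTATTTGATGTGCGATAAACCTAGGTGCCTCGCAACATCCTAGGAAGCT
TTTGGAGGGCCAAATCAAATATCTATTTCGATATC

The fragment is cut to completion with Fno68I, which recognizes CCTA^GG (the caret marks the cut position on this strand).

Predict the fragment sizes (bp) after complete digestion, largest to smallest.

42, 37, 19, 17 bp

Fno68I sites (CCTAGG) start at positions 14, 51, 70.
Fno68I cuts after base 4 of each site, so after positions 17, 54, 73.
Linear molecule, 3 cuts → 4 fragments:
  1–17 → 17 bp
  18–54 → 37 bp
  55–73 → 19 bp
  74–115 → 42 bp
Sorted largest to smallest: 42, 37, 19, 17 bp.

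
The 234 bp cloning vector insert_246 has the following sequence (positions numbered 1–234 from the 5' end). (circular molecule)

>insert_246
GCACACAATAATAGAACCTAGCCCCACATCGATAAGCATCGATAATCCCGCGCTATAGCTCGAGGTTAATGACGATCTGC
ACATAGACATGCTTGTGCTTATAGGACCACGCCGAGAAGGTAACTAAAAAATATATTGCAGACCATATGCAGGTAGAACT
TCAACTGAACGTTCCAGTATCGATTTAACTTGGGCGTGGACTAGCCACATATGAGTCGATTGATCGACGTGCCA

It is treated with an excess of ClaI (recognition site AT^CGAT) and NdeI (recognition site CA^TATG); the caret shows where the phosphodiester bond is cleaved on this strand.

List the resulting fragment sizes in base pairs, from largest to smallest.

106, 54, 35, 29, 10 bp

ClaI sites (ATCGAT) start at positions 28, 38, 179.
ClaI cuts after base 2 of each site, so after positions 29, 39, 180.
NdeI sites (CATATG) start at positions 144, 208.
NdeI cuts after base 2 of each site, so after positions 145, 209.
Combined cut positions: 29, 39, 145, 180, 209.
Circular molecule, 5 cuts → 5 fragments:
  30–39 → 10 bp
  40–145 → 106 bp
  146–180 → 35 bp
  181–209 → 29 bp
  210–234 then 1–29 → 25 + 29 = 54 bp
Sorted largest to smallest: 106, 54, 35, 29, 10 bp.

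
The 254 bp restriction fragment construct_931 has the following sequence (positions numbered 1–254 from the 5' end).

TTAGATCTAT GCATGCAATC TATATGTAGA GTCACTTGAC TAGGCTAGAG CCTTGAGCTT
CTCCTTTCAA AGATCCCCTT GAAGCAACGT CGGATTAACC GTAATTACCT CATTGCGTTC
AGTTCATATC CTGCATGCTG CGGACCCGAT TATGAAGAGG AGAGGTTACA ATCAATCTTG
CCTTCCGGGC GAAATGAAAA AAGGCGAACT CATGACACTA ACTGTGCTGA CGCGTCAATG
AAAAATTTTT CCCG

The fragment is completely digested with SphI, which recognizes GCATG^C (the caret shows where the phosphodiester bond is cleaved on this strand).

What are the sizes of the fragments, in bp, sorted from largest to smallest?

122, 117, 15 bp

SphI sites (GCATGC) start at positions 11, 133.
SphI cuts after base 5 of each site (before the last base), so after positions 15, 137.
Linear molecule, 2 cuts → 3 fragments:
  1–15 → 15 bp
  16–137 → 122 bp
  138–254 → 117 bp
Sorted largest to smallest: 122, 117, 15 bp.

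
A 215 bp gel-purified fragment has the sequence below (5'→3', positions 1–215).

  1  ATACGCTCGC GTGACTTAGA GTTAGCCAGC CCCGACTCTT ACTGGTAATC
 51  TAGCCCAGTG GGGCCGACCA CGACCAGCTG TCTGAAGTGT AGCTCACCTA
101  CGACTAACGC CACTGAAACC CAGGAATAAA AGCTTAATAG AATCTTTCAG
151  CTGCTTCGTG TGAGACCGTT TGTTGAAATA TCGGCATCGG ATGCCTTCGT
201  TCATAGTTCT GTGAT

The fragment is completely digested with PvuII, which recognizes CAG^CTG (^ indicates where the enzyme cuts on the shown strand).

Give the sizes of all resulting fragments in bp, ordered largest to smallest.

77, 73, 65 bp

PvuII sites (CAGCTG) start at positions 75, 148.
PvuII cuts after base 3 of each site, so after positions 77, 150.
Linear molecule, 2 cuts → 3 fragments:
  1–77 → 77 bp
  78–150 → 73 bp
  151–215 → 65 bp
Sorted largest to smallest: 77, 73, 65 bp.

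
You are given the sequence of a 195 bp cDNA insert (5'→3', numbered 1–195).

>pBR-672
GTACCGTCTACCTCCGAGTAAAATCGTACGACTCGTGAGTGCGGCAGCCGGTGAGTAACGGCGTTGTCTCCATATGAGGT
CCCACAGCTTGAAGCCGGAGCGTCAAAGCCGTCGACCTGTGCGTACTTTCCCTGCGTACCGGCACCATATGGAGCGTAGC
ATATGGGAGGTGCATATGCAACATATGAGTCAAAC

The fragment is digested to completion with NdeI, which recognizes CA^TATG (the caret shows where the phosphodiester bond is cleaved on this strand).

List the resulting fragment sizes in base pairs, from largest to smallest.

75, 72, 14, 13, 12, 9 bp

NdeI sites (CATATG) start at positions 71, 146, 160, 173, 182.
NdeI cuts after base 2 of each site, so after positions 72, 147, 161, 174, 183.
Linear molecule, 5 cuts → 6 fragments:
  1–72 → 72 bp
  73–147 → 75 bp
  148–161 → 14 bp
  162–174 → 13 bp
  175–183 → 9 bp
  184–195 → 12 bp
Sorted largest to smallest: 75, 72, 14, 13, 12, 9 bp.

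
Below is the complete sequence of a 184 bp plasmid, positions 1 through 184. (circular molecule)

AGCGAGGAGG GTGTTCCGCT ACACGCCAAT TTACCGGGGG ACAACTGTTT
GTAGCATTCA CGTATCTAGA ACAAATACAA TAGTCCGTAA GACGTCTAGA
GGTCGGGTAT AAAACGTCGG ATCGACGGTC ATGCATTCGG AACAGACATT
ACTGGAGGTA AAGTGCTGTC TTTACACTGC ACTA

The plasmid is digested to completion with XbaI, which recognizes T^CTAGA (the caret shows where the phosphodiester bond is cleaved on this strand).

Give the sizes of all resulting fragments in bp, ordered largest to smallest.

154, 30 bp

XbaI sites (TCTAGA) start at positions 65, 95.
XbaI cuts after the first base of each site, so after positions 65, 95.
Circular molecule, 2 cuts → 2 fragments:
  66–95 → 30 bp
  96–184 then 1–65 → 89 + 65 = 154 bp
Sorted largest to smallest: 154, 30 bp.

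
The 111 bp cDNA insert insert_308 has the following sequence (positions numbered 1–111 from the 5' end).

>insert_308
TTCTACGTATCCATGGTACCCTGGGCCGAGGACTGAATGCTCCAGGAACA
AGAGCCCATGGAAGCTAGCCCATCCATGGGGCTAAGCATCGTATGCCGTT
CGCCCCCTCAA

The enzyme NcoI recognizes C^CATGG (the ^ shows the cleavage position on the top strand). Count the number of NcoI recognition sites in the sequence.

3

CCATGG occurs starting at positions 11, 56, 74.
NcoI cuts at 3 sites.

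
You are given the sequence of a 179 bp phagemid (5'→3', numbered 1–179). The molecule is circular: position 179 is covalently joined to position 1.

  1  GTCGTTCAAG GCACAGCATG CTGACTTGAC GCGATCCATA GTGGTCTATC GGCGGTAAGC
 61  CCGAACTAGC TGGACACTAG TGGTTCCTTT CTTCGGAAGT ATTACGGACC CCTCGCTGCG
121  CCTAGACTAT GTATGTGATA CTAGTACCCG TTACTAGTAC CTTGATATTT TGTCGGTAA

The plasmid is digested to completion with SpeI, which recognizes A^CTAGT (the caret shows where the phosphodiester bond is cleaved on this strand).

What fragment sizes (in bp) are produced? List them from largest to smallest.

SpeI sites (ACTAGT) start at positions 76, 140, 153.
SpeI cuts after the first base of each site, so after positions 76, 140, 153.
Circular molecule, 3 cuts → 3 fragments:
  77–140 → 64 bp
  141–153 → 13 bp
  154–179 then 1–76 → 26 + 76 = 102 bp
Sorted largest to smallest: 102, 64, 13 bp.

102, 64, 13 bp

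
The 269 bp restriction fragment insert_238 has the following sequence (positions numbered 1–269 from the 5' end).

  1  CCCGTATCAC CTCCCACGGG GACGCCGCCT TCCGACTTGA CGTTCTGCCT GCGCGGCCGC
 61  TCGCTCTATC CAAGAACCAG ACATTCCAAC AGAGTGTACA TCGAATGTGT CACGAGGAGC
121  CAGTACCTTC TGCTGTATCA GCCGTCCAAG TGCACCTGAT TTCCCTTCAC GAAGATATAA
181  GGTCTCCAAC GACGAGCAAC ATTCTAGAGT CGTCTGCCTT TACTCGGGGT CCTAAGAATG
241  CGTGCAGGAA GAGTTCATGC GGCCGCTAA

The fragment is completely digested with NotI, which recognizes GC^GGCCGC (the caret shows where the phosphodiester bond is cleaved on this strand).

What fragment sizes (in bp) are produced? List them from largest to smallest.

206, 54, 9 bp

NotI sites (GCGGCCGC) start at positions 53, 259.
NotI cuts after base 2 of each site, so after positions 54, 260.
Linear molecule, 2 cuts → 3 fragments:
  1–54 → 54 bp
  55–260 → 206 bp
  261–269 → 9 bp
Sorted largest to smallest: 206, 54, 9 bp.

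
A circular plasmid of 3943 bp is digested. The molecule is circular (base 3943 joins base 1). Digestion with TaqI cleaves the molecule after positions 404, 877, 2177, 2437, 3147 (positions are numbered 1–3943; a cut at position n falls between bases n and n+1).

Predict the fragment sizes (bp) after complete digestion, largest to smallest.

Circular molecule, 5 cuts → 5 fragments:
  877 − 404 = 473 bp
  2177 − 877 = 1300 bp
  2437 − 2177 = 260 bp
  3147 − 2437 = 710 bp
  wrap: 3943 − 3147 + 404 = 1200 bp
Sorted largest to smallest: 1300, 1200, 710, 473, 260 bp.

1300, 1200, 710, 473, 260 bp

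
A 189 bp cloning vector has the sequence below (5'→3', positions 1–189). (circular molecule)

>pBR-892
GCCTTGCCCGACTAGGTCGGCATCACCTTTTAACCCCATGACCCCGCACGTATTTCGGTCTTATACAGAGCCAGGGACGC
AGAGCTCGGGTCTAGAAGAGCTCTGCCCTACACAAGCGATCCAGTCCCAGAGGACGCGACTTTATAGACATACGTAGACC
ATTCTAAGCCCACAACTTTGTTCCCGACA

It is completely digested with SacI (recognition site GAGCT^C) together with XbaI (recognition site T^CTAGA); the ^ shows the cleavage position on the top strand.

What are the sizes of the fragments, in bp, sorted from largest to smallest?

SacI sites (GAGCTC) start at positions 82, 98.
SacI cuts after base 5 of each site (before the last base), so after positions 86, 102.
The XbaI site (TCTAGA) starts at position 91.
XbaI cuts after the first base of each site, so after position 91.
Combined cut positions: 86, 91, 102.
Circular molecule, 3 cuts → 3 fragments:
  87–91 → 5 bp
  92–102 → 11 bp
  103–189 then 1–86 → 87 + 86 = 173 bp
Sorted largest to smallest: 173, 11, 5 bp.

173, 11, 5 bp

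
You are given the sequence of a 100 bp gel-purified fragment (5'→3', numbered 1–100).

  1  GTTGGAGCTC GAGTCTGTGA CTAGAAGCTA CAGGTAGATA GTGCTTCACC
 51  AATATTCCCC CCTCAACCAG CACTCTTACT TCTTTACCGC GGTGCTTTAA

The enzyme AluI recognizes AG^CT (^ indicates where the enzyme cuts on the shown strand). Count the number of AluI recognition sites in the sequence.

AGCT occurs starting at positions 6, 26.
AluI cuts at 2 sites.

2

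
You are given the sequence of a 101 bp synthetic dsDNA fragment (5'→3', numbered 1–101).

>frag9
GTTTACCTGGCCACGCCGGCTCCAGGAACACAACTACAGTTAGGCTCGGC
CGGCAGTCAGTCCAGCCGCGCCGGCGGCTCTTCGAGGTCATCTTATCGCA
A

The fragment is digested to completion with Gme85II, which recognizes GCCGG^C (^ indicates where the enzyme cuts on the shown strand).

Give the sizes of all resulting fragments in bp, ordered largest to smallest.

Gme85II sites (GCCGGC) start at positions 15, 49, 70.
Gme85II cuts after base 5 of each site (before the last base), so after positions 19, 53, 74.
Linear molecule, 3 cuts → 4 fragments:
  1–19 → 19 bp
  20–53 → 34 bp
  54–74 → 21 bp
  75–101 → 27 bp
Sorted largest to smallest: 34, 27, 21, 19 bp.

34, 27, 21, 19 bp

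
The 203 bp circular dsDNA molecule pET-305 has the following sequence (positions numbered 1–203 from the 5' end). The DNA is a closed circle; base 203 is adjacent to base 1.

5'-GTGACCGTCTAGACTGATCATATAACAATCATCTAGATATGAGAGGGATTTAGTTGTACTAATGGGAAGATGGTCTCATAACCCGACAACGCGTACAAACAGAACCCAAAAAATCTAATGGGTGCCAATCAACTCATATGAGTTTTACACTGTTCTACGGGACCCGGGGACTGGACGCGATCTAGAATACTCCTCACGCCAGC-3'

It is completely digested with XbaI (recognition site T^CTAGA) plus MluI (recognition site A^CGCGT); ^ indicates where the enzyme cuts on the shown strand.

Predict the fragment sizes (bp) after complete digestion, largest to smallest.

XbaI sites (TCTAGA) start at positions 8, 32, 181.
XbaI cuts after the first base of each site, so after positions 8, 32, 181.
The MluI site (ACGCGT) starts at position 89.
MluI cuts after the first base of each site, so after position 89.
Combined cut positions: 8, 32, 89, 181.
Circular molecule, 4 cuts → 4 fragments:
  9–32 → 24 bp
  33–89 → 57 bp
  90–181 → 92 bp
  182–203 then 1–8 → 22 + 8 = 30 bp
Sorted largest to smallest: 92, 57, 30, 24 bp.

92, 57, 30, 24 bp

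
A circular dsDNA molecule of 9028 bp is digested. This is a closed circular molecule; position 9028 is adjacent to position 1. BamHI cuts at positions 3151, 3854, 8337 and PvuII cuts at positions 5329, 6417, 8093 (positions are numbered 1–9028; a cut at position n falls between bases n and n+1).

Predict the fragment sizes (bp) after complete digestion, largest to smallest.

3842, 1676, 1475, 1088, 703, 244 bp

Combined cut positions (sorted): 3151, 3854, 5329, 6417, 8093, 8337.
Circular molecule, 6 cuts → 6 fragments:
  3854 − 3151 = 703 bp
  5329 − 3854 = 1475 bp
  6417 − 5329 = 1088 bp
  8093 − 6417 = 1676 bp
  8337 − 8093 = 244 bp
  wrap: 9028 − 8337 + 3151 = 3842 bp
Sorted largest to smallest: 3842, 1676, 1475, 1088, 703, 244 bp.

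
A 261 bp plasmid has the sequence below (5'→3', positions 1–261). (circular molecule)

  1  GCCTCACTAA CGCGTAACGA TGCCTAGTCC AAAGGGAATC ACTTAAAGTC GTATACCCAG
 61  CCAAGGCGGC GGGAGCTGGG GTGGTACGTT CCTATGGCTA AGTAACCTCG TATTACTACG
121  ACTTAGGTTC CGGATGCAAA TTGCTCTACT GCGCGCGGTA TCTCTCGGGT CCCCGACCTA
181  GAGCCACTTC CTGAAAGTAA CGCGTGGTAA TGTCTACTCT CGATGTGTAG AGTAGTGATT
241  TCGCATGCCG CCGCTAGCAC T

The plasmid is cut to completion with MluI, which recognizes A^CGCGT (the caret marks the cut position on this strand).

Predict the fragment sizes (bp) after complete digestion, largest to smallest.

MluI sites (ACGCGT) start at positions 10, 200.
MluI cuts after the first base of each site, so after positions 10, 200.
Circular molecule, 2 cuts → 2 fragments:
  11–200 → 190 bp
  201–261 then 1–10 → 61 + 10 = 71 bp
Sorted largest to smallest: 190, 71 bp.

190, 71 bp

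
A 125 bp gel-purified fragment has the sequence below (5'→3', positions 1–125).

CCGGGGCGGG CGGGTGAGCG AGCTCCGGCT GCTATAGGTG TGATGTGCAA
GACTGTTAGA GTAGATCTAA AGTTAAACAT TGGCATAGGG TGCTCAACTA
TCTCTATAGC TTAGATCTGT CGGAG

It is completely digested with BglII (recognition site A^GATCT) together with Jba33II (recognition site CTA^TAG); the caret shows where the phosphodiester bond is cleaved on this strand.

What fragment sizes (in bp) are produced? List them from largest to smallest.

43, 34, 29, 12, 7 bp

BglII sites (AGATCT) start at positions 63, 113.
BglII cuts after the first base of each site, so after positions 63, 113.
Jba33II sites (CTATAG) start at positions 32, 104.
Jba33II cuts after base 3 of each site, so after positions 34, 106.
Combined cut positions: 34, 63, 106, 113.
Linear molecule, 4 cuts → 5 fragments:
  1–34 → 34 bp
  35–63 → 29 bp
  64–106 → 43 bp
  107–113 → 7 bp
  114–125 → 12 bp
Sorted largest to smallest: 43, 34, 29, 12, 7 bp.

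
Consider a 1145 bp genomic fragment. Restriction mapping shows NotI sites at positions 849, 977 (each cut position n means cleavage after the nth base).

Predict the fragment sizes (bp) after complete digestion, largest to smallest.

849, 168, 128 bp

Linear molecule, 2 cuts → 3 fragments:
  849 − 0 = 849 bp
  977 − 849 = 128 bp
  1145 − 977 = 168 bp
Sorted largest to smallest: 849, 168, 128 bp.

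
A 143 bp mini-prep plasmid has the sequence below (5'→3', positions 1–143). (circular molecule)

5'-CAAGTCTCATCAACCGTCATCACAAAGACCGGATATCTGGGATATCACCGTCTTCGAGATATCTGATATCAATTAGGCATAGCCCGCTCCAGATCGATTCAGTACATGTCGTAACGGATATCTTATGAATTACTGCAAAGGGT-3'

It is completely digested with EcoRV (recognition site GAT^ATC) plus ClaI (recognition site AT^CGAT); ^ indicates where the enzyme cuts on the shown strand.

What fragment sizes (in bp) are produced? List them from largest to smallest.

58, 27, 25, 17, 9, 7 bp

EcoRV sites (GATATC) start at positions 32, 41, 58, 65, 117.
EcoRV cuts after base 3 of each site, so after positions 34, 43, 60, 67, 119.
The ClaI site (ATCGAT) starts at position 93.
ClaI cuts after base 2 of each site, so after position 94.
Combined cut positions: 34, 43, 60, 67, 94, 119.
Circular molecule, 6 cuts → 6 fragments:
  35–43 → 9 bp
  44–60 → 17 bp
  61–67 → 7 bp
  68–94 → 27 bp
  95–119 → 25 bp
  120–143 then 1–34 → 24 + 34 = 58 bp
Sorted largest to smallest: 58, 27, 25, 17, 9, 7 bp.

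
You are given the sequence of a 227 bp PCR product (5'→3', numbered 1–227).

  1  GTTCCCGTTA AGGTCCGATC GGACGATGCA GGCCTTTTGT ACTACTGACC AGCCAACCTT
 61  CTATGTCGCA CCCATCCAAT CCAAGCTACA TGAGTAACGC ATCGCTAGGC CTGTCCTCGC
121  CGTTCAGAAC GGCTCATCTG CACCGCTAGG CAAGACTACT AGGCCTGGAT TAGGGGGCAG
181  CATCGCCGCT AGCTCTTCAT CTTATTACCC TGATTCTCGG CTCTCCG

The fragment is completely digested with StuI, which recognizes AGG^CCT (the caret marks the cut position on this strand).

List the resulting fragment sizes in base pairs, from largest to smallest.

StuI sites (AGGCCT) start at positions 30, 107, 161.
StuI cuts after base 3 of each site, so after positions 32, 109, 163.
Linear molecule, 3 cuts → 4 fragments:
  1–32 → 32 bp
  33–109 → 77 bp
  110–163 → 54 bp
  164–227 → 64 bp
Sorted largest to smallest: 77, 64, 54, 32 bp.

77, 64, 54, 32 bp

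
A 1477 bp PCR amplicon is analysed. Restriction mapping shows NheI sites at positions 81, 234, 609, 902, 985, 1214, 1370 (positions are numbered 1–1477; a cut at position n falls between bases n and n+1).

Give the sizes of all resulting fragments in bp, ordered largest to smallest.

Linear molecule, 7 cuts → 8 fragments:
  81 − 0 = 81 bp
  234 − 81 = 153 bp
  609 − 234 = 375 bp
  902 − 609 = 293 bp
  985 − 902 = 83 bp
  1214 − 985 = 229 bp
  1370 − 1214 = 156 bp
  1477 − 1370 = 107 bp
Sorted largest to smallest: 375, 293, 229, 156, 153, 107, 83, 81 bp.

375, 293, 229, 156, 153, 107, 83, 81 bp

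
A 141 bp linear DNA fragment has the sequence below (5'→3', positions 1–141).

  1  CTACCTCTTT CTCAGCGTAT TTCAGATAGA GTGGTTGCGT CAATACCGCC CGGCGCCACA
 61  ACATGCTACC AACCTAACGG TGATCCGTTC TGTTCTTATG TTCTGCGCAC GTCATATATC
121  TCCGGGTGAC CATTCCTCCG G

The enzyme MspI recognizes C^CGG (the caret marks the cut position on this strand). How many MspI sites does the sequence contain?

CCGG occurs starting at positions 50, 122, 138.
MspI cuts at 3 sites.

3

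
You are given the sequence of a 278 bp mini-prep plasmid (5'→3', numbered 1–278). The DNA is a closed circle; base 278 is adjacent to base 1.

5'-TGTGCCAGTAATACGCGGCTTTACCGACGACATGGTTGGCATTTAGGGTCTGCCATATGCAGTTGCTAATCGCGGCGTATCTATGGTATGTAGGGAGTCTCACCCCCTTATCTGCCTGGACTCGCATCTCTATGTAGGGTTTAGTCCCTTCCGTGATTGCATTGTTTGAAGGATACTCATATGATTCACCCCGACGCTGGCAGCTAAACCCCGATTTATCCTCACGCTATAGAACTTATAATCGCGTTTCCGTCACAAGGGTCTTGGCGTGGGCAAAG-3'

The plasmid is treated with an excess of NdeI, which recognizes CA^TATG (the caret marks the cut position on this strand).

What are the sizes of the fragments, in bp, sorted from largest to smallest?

NdeI sites (CATATG) start at positions 54, 178.
NdeI cuts after base 2 of each site, so after positions 55, 179.
Circular molecule, 2 cuts → 2 fragments:
  56–179 → 124 bp
  180–278 then 1–55 → 99 + 55 = 154 bp
Sorted largest to smallest: 154, 124 bp.

154, 124 bp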